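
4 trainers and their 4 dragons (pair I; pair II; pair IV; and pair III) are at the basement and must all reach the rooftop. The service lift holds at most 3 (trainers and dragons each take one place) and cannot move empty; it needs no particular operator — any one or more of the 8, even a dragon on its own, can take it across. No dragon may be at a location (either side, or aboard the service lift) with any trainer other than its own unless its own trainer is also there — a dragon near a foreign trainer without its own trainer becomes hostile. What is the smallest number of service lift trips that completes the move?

Counting alone: each trip to the rooftop takes at most 3 across and each return brings at least 1 back, so after t trips out (and t−1 returns) at most 3t − (t−1) of the 8 are across; that first reaches 8 at t = 4, so at least 7 crossings are needed.
The safety rule pushes this higher. Following every safe sequence of crossings, the most of the 8 that can be at the rooftop as the service lift arrives there on crossing 7 is 7 — never all 8.
So no plan with fewer than 9 crossings exists, and this one achieves 9:
1. dragon I and trainer I cross → the rooftop.
2. trainer I crosses ← the basement.
3. dragon II, trainer I, and trainer II cross → the rooftop.
4. dragon I and trainer I cross ← the basement.
5. trainer I, trainer III, and trainer IV cross → the rooftop.
6. dragon II crosses ← the basement.
7. dragon I and dragon II cross → the rooftop.
8. dragon I crosses ← the basement.
9. dragon I, dragon III, and dragon IV cross → the rooftop.

9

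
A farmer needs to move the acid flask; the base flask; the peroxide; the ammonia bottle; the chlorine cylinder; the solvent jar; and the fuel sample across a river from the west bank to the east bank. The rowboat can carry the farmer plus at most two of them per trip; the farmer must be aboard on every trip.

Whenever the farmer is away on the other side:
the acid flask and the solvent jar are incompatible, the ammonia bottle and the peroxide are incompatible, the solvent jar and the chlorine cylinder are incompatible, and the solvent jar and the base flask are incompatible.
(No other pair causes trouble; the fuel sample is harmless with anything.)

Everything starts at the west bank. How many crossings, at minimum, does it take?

Counting alone: the farmer can take at most 2 across per trip to the east bank, so moving all 7 needs at least 4 loaded trips out, with a return between consecutive ones — at least 7 crossings.
The plan below uses exactly 7 crossings, so it is optimal:
1. Farmer goes to the east bank with the peroxide and the solvent jar.
2. Farmer goes back to the west bank alone.
3. Farmer goes to the east bank with the acid flask and the base flask.
4. Farmer goes back to the west bank with the solvent jar.
5. Farmer goes to the east bank with the chlorine cylinder and the fuel sample.
6. Farmer goes back to the west bank alone.
7. Farmer goes to the east bank with the ammonia bottle and the solvent jar.

7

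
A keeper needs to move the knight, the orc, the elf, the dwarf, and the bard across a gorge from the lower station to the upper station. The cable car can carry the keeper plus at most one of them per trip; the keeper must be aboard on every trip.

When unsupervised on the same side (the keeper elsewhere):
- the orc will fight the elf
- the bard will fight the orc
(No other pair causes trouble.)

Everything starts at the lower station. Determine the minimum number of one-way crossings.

11

Counting alone: the keeper can take at most 1 across per trip to the upper station, so moving all 5 needs at least 5 loaded trips out, with a return between consecutive ones — at least 9 crossings.
The safety rule pushes this higher. Following every safe sequence of crossings, the most of the 5 that can be at the upper station as the cable car arrives there on crossing 9 is 4 — never all 5.
So no plan with fewer than 11 crossings exists, and this one achieves 11:
1. Keeper goes to the upper station with the orc.  [the lower station: the bard, the dwarf, the elf, the knight | the upper station: the orc]
2. Keeper goes back to the lower station alone.  [the lower station: the bard, the dwarf, the elf, the knight | the upper station: the orc]
3. Keeper goes to the upper station with the knight.  [the lower station: the bard, the dwarf, the elf | the upper station: the knight, the orc]
4. Keeper goes back to the lower station alone.  [the lower station: the bard, the dwarf, the elf | the upper station: the knight, the orc]
5. Keeper goes to the upper station with the elf.  [the lower station: the bard, the dwarf | the upper station: the elf, the knight, the orc]
6. Keeper goes back to the lower station with the orc.  [the lower station: the bard, the dwarf, the orc | the upper station: the elf, the knight]
7. Keeper goes to the upper station with the bard.  [the lower station: the dwarf, the orc | the upper station: the bard, the elf, the knight]
8. Keeper goes back to the lower station alone.  [the lower station: the dwarf, the orc | the upper station: the bard, the elf, the knight]
9. Keeper goes to the upper station with the dwarf.  [the lower station: the orc | the upper station: the bard, the dwarf, the elf, the knight]
10. Keeper goes back to the lower station alone.  [the lower station: the orc | the upper station: the bard, the dwarf, the elf, the knight]
11. Keeper goes to the upper station with the orc.  [the lower station: — | the upper station: the bard, the dwarf, the elf, the knight, the orc]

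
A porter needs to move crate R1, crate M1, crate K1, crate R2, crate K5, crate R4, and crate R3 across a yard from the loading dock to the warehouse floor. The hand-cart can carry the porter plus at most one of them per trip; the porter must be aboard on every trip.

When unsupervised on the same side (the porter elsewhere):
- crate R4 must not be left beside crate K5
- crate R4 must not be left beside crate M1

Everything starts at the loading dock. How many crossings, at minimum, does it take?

15

Counting alone: the porter can take at most 1 across per trip to the warehouse floor, so moving all 7 needs at least 7 loaded trips out, with a return between consecutive ones — at least 13 crossings.
The safety rule pushes this higher. Following every safe sequence of crossings, the most of the 7 that can be at the warehouse floor as the hand-cart arrives there on crossing 13 is 6 — never all 7.
So no plan with fewer than 15 crossings exists, and this one achieves 15:
1. Porter goes to the warehouse floor with crate R4.
2. Porter goes back to the loading dock alone.
3. Porter goes to the warehouse floor with crate R1.
4. Porter goes back to the loading dock alone.
5. Porter goes to the warehouse floor with crate M1.
6. Porter goes back to the loading dock with crate R4.
7. Porter goes to the warehouse floor with crate K5.
8. Porter goes back to the loading dock alone.
9. Porter goes to the warehouse floor with crate K1.
10. Porter goes back to the loading dock alone.
11. Porter goes to the warehouse floor with crate R2.
12. Porter goes back to the loading dock alone.
13. Porter goes to the warehouse floor with crate R3.
14. Porter goes back to the loading dock alone.
15. Porter goes to the warehouse floor with crate R4.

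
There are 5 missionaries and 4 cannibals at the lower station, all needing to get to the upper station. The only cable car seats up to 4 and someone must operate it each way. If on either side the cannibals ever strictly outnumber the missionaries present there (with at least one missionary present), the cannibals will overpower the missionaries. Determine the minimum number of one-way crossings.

5

Counting alone: each trip to the upper station takes at most 4 across and each return brings at least 1 back, so after t trips out (and t−1 returns) at most 4t − (t−1) of the 9 are across; that first reaches 9 at t = 3, so at least 5 crossings are needed.
The plan below uses exactly 5 crossings, so it is optimal:
1. 3 cannibals → the upper station.  (the lower station: 5M 1C; the upper station: 0M 3C)
2. 1 cannibal ← the lower station.  (the lower station: 5M 2C; the upper station: 0M 2C)
3. 3 missionaries and 1 cannibal → the upper station.  (the lower station: 2M 1C; the upper station: 3M 3C)
4. 1 cannibal ← the lower station.  (the lower station: 2M 2C; the upper station: 3M 2C)
5. 2 missionaries and 2 cannibals → the upper station.  (the lower station: 0M 0C; the upper station: 5M 4C)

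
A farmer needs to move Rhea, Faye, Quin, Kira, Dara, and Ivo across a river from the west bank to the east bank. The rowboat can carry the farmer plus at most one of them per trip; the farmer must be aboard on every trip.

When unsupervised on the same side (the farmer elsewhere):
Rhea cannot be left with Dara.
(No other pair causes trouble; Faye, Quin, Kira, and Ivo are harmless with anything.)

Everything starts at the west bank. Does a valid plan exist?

Yes

1. Farmer goes to the east bank with Rhea.  [the west bank: Dara, Faye, Ivo, Kira, Quin | the east bank: Rhea]
2. Farmer goes back to the west bank alone.  [the west bank: Dara, Faye, Ivo, Kira, Quin | the east bank: Rhea]
3. Farmer goes to the east bank with Faye.  [the west bank: Dara, Ivo, Kira, Quin | the east bank: Faye, Rhea]
4. Farmer goes back to the west bank alone.  [the west bank: Dara, Ivo, Kira, Quin | the east bank: Faye, Rhea]
5. Farmer goes to the east bank with Quin.  [the west bank: Dara, Ivo, Kira | the east bank: Faye, Quin, Rhea]
6. Farmer goes back to the west bank alone.  [the west bank: Dara, Ivo, Kira | the east bank: Faye, Quin, Rhea]
7. Farmer goes to the east bank with Kira.  [the west bank: Dara, Ivo | the east bank: Faye, Kira, Quin, Rhea]
8. Farmer goes back to the west bank alone.  [the west bank: Dara, Ivo | the east bank: Faye, Kira, Quin, Rhea]
9. Farmer goes to the east bank with Ivo.  [the west bank: Dara | the east bank: Faye, Ivo, Kira, Quin, Rhea]
10. Farmer goes back to the west bank alone.  [the west bank: Dara | the east bank: Faye, Ivo, Kira, Quin, Rhea]
11. Farmer goes to the east bank with Dara.  [the west bank: — | the east bank: Dara, Faye, Ivo, Kira, Quin, Rhea]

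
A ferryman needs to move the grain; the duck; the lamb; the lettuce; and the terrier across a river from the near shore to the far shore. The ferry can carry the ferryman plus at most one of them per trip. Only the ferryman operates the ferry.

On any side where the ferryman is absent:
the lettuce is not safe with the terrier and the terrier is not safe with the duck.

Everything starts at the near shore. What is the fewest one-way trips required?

Counting alone: the ferryman can take at most 1 across per trip to the far shore, so moving all 5 needs at least 5 loaded trips out, with a return between consecutive ones — at least 9 crossings.
The safety rule pushes this higher. Following every safe sequence of crossings, the most of the 5 that can be at the far shore as the ferry arrives there on crossing 9 is 4 — never all 5.
So no plan with fewer than 11 crossings exists, and this one achieves 11:
1. Ferryman goes to the far shore with the terrier.  [the near shore: the duck, the grain, the lamb, the lettuce | the far shore: the terrier]
2. Ferryman goes back to the near shore alone.  [the near shore: the duck, the grain, the lamb, the lettuce | the far shore: the terrier]
3. Ferryman goes to the far shore with the grain.  [the near shore: the duck, the lamb, the lettuce | the far shore: the grain, the terrier]
4. Ferryman goes back to the near shore alone.  [the near shore: the duck, the lamb, the lettuce | the far shore: the grain, the terrier]
5. Ferryman goes to the far shore with the duck.  [the near shore: the lamb, the lettuce | the far shore: the duck, the grain, the terrier]
6. Ferryman goes back to the near shore with the terrier.  [the near shore: the lamb, the lettuce, the terrier | the far shore: the duck, the grain]
7. Ferryman goes to the far shore with the lettuce.  [the near shore: the lamb, the terrier | the far shore: the duck, the grain, the lettuce]
8. Ferryman goes back to the near shore alone.  [the near shore: the lamb, the terrier | the far shore: the duck, the grain, the lettuce]
9. Ferryman goes to the far shore with the lamb.  [the near shore: the terrier | the far shore: the duck, the grain, the lamb, the lettuce]
10. Ferryman goes back to the near shore alone.  [the near shore: the terrier | the far shore: the duck, the grain, the lamb, the lettuce]
11. Ferryman goes to the far shore with the terrier.  [the near shore: — | the far shore: the duck, the grain, the lamb, the lettuce, the terrier]

11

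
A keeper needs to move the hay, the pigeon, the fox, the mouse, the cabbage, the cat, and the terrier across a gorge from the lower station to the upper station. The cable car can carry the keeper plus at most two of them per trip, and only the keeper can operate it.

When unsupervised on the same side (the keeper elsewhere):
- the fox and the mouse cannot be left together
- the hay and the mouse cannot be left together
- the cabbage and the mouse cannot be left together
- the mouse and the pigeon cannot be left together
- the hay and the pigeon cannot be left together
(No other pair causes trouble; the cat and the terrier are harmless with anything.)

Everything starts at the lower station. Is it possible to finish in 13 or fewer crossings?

Yes

Yes — this plan uses 11 crossings (≤ 13):
1. Keeper goes to the upper station with the hay and the mouse.  [the lower station: the cabbage, the cat, the fox, the pigeon, the terrier | the upper station: the hay, the mouse]
2. Keeper goes back to the lower station with the hay.  [the lower station: the cabbage, the cat, the fox, the hay, the pigeon, the terrier | the upper station: the mouse]
3. Keeper goes to the upper station with the fox and the hay.  [the lower station: the cabbage, the cat, the pigeon, the terrier | the upper station: the fox, the hay, the mouse]
4. Keeper goes back to the lower station with the mouse.  [the lower station: the cabbage, the cat, the mouse, the pigeon, the terrier | the upper station: the fox, the hay]
5. Keeper goes to the upper station with the cabbage and the pigeon.  [the lower station: the cat, the mouse, the terrier | the upper station: the cabbage, the fox, the hay, the pigeon]
6. Keeper goes back to the lower station with the hay.  [the lower station: the cat, the hay, the mouse, the terrier | the upper station: the cabbage, the fox, the pigeon]
7. Keeper goes to the upper station with the cat and the hay.  [the lower station: the mouse, the terrier | the upper station: the cabbage, the cat, the fox, the hay, the pigeon]
8. Keeper goes back to the lower station with the hay.  [the lower station: the hay, the mouse, the terrier | the upper station: the cabbage, the cat, the fox, the pigeon]
9. Keeper goes to the upper station with the hay and the terrier.  [the lower station: the mouse | the upper station: the cabbage, the cat, the fox, the hay, the pigeon, the terrier]
10. Keeper goes back to the lower station with the hay.  [the lower station: the hay, the mouse | the upper station: the cabbage, the cat, the fox, the pigeon, the terrier]
11. Keeper goes to the upper station with the hay and the mouse.  [the lower station: — | the upper station: the cabbage, the cat, the fox, the hay, the mouse, the pigeon, the terrier]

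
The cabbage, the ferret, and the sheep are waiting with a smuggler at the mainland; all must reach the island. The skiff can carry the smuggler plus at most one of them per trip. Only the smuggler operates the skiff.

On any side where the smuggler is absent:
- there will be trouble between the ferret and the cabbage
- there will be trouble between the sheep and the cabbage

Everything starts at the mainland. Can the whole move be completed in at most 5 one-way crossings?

No

Counting alone: the smuggler can take at most 1 across per trip to the island, so moving all 3 needs at least 3 loaded trips out, with a return between consecutive ones — at least 5 crossings.
The safety rule pushes this higher. Following every safe sequence of crossings, the most of the 3 that can be at the island as the skiff arrives there on crossing 5 is 2 — never all 3.
So the move cannot be finished within 5 crossings. (The shortest complete plan takes 7:)
1. Smuggler goes to the island with the cabbage.  [the mainland: the ferret, the sheep | the island: the cabbage]
2. Smuggler goes back to the mainland alone.  [the mainland: the ferret, the sheep | the island: the cabbage]
3. Smuggler goes to the island with the ferret.  [the mainland: the sheep | the island: the cabbage, the ferret]
4. Smuggler goes back to the mainland with the cabbage.  [the mainland: the cabbage, the sheep | the island: the ferret]
5. Smuggler goes to the island with the sheep.  [the mainland: the cabbage | the island: the ferret, the sheep]
6. Smuggler goes back to the mainland alone.  [the mainland: the cabbage | the island: the ferret, the sheep]
7. Smuggler goes to the island with the cabbage.  [the mainland: — | the island: the cabbage, the ferret, the sheep]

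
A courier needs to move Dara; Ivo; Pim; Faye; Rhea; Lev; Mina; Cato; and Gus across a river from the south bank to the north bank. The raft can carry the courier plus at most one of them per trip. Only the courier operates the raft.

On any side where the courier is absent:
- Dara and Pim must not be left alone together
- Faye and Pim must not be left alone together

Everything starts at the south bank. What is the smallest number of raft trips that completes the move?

Counting alone: the courier can take at most 1 across per trip to the north bank, so moving all 9 needs at least 9 loaded trips out, with a return between consecutive ones — at least 17 crossings.
The safety rule pushes this higher. Following every safe sequence of crossings, the most of the 9 that can be at the north bank as the raft arrives there on crossing 17 is 8 — never all 9.
So no plan with fewer than 19 crossings exists, and this one achieves 19:
1. Courier goes to the north bank with Pim.
2. Courier goes back to the south bank alone.
3. Courier goes to the north bank with Dara.
4. Courier goes back to the south bank with Pim.
5. Courier goes to the north bank with Faye.
6. Courier goes back to the south bank alone.
7. Courier goes to the north bank with Ivo.
8. Courier goes back to the south bank alone.
9. Courier goes to the north bank with Rhea.
10. Courier goes back to the south bank alone.
11. Courier goes to the north bank with Lev.
12. Courier goes back to the south bank alone.
13. Courier goes to the north bank with Mina.
14. Courier goes back to the south bank alone.
15. Courier goes to the north bank with Cato.
16. Courier goes back to the south bank alone.
17. Courier goes to the north bank with Gus.
18. Courier goes back to the south bank alone.
19. Courier goes to the north bank with Pim.

19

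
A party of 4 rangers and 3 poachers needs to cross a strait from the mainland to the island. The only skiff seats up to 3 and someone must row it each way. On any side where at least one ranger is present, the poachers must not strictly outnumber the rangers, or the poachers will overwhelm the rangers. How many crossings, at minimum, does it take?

Counting alone: each trip to the island takes at most 3 across and each return brings at least 1 back, so after t trips out (and t−1 returns) at most 3t − (t−1) of the 7 are across; that first reaches 7 at t = 3, so at least 5 crossings are needed.
The plan below uses exactly 5 crossings, so it is optimal:
1. 3 poachers → the island.  (the mainland: 4R 0P; the island: 0R 3P)
2. 1 poacher ← the mainland.  (the mainland: 4R 1P; the island: 0R 2P)
3. 3 rangers → the island.  (the mainland: 1R 1P; the island: 3R 2P)
4. 1 ranger ← the mainland.  (the mainland: 2R 1P; the island: 2R 2P)
5. 2 rangers and 1 poacher → the island.  (the mainland: 0R 0P; the island: 4R 3P)

5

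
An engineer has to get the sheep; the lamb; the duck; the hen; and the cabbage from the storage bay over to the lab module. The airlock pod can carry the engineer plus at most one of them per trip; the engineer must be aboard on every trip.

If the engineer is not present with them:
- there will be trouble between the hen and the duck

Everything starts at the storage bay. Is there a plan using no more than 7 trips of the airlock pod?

No

Counting alone: the engineer can take at most 1 across per trip to the lab module, so moving all 5 needs at least 5 loaded trips out, with a return between consecutive ones — at least 9 crossings.
Since 7 < 9, 7 crossings cannot be enough. (The shortest complete plan in fact takes 9:)
1. Engineer goes to the lab module with the duck.  [the storage bay: the cabbage, the hen, the lamb, the sheep | the lab module: the duck]
2. Engineer goes back to the storage bay alone.  [the storage bay: the cabbage, the hen, the lamb, the sheep | the lab module: the duck]
3. Engineer goes to the lab module with the sheep.  [the storage bay: the cabbage, the hen, the lamb | the lab module: the duck, the sheep]
4. Engineer goes back to the storage bay alone.  [the storage bay: the cabbage, the hen, the lamb | the lab module: the duck, the sheep]
5. Engineer goes to the lab module with the lamb.  [the storage bay: the cabbage, the hen | the lab module: the duck, the lamb, the sheep]
6. Engineer goes back to the storage bay alone.  [the storage bay: the cabbage, the hen | the lab module: the duck, the lamb, the sheep]
7. Engineer goes to the lab module with the cabbage.  [the storage bay: the hen | the lab module: the cabbage, the duck, the lamb, the sheep]
8. Engineer goes back to the storage bay alone.  [the storage bay: the hen | the lab module: the cabbage, the duck, the lamb, the sheep]
9. Engineer goes to the lab module with the hen.  [the storage bay: — | the lab module: the cabbage, the duck, the hen, the lamb, the sheep]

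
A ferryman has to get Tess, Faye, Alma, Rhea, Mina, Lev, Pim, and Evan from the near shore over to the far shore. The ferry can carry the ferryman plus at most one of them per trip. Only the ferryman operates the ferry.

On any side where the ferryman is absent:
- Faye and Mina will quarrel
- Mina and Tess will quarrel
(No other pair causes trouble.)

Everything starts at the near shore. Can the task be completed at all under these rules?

1. Ferryman goes to the far shore with Mina.
2. Ferryman goes back to the near shore alone.
3. Ferryman goes to the far shore with Tess.
4. Ferryman goes back to the near shore with Mina.
5. Ferryman goes to the far shore with Faye.
6. Ferryman goes back to the near shore alone.
7. Ferryman goes to the far shore with Alma.
8. Ferryman goes back to the near shore alone.
9. Ferryman goes to the far shore with Rhea.
10. Ferryman goes back to the near shore alone.
11. Ferryman goes to the far shore with Lev.
12. Ferryman goes back to the near shore alone.
13. Ferryman goes to the far shore with Pim.
14. Ferryman goes back to the near shore alone.
15. Ferryman goes to the far shore with Evan.
16. Ferryman goes back to the near shore alone.
17. Ferryman goes to the far shore with Mina.

Yes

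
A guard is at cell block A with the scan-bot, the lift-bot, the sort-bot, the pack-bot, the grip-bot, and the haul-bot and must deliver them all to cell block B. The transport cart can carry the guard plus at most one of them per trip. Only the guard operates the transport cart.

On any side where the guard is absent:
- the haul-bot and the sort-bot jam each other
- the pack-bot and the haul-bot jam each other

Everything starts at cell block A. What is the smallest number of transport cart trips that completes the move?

Counting alone: the guard can take at most 1 across per trip to cell block B, so moving all 6 needs at least 6 loaded trips out, with a return between consecutive ones — at least 11 crossings.
The safety rule pushes this higher. Following every safe sequence of crossings, the most of the 6 that can be at cell block B as the transport cart arrives there on crossing 11 is 5 — never all 6.
So no plan with fewer than 13 crossings exists, and this one achieves 13:
1. Guard goes to cell block B with the haul-bot.  [cell block A: the grip-bot, the lift-bot, the pack-bot, the scan-bot, the sort-bot | cell block B: the haul-bot]
2. Guard goes back to cell block A alone.  [cell block A: the grip-bot, the lift-bot, the pack-bot, the scan-bot, the sort-bot | cell block B: the haul-bot]
3. Guard goes to cell block B with the scan-bot.  [cell block A: the grip-bot, the lift-bot, the pack-bot, the sort-bot | cell block B: the haul-bot, the scan-bot]
4. Guard goes back to cell block A alone.  [cell block A: the grip-bot, the lift-bot, the pack-bot, the sort-bot | cell block B: the haul-bot, the scan-bot]
5. Guard goes to cell block B with the lift-bot.  [cell block A: the grip-bot, the pack-bot, the sort-bot | cell block B: the haul-bot, the lift-bot, the scan-bot]
6. Guard goes back to cell block A alone.  [cell block A: the grip-bot, the pack-bot, the sort-bot | cell block B: the haul-bot, the lift-bot, the scan-bot]
7. Guard goes to cell block B with the sort-bot.  [cell block A: the grip-bot, the pack-bot | cell block B: the haul-bot, the lift-bot, the scan-bot, the sort-bot]
8. Guard goes back to cell block A with the haul-bot.  [cell block A: the grip-bot, the haul-bot, the pack-bot | cell block B: the lift-bot, the scan-bot, the sort-bot]
9. Guard goes to cell block B with the pack-bot.  [cell block A: the grip-bot, the haul-bot | cell block B: the lift-bot, the pack-bot, the scan-bot, the sort-bot]
10. Guard goes back to cell block A alone.  [cell block A: the grip-bot, the haul-bot | cell block B: the lift-bot, the pack-bot, the scan-bot, the sort-bot]
11. Guard goes to cell block B with the grip-bot.  [cell block A: the haul-bot | cell block B: the grip-bot, the lift-bot, the pack-bot, the scan-bot, the sort-bot]
12. Guard goes back to cell block A alone.  [cell block A: the haul-bot | cell block B: the grip-bot, the lift-bot, the pack-bot, the scan-bot, the sort-bot]
13. Guard goes to cell block B with the haul-bot.  [cell block A: — | cell block B: the grip-bot, the haul-bot, the lift-bot, the pack-bot, the scan-bot, the sort-bot]

13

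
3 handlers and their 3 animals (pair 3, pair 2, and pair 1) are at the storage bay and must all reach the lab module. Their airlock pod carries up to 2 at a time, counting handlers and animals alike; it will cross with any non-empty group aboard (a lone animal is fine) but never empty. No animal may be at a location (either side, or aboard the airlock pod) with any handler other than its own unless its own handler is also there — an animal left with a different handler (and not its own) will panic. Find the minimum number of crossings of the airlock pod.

Counting alone: each trip to the lab module takes at most 2 across and each return brings at least 1 back, so after t trips out (and t−1 returns) at most 2t − (t−1) of the 6 are across; that first reaches 6 at t = 5, so at least 9 crossings are needed.
The safety rule pushes this higher. Following every safe sequence of crossings, the most of the 6 that can be at the lab module as the airlock pod arrives there on crossing 9 is 5 — never all 6.
So no plan with fewer than 11 crossings exists, and this one achieves 11:
1. animal 3 and handler 3 cross → the lab module.
2. handler 3 crosses ← the storage bay.
3. animal 1 and animal 2 cross → the lab module.
4. animal 3 crosses ← the storage bay.
5. handler 1 and handler 2 cross → the lab module.
6. animal 2 and handler 2 cross ← the storage bay.
7. handler 2 and handler 3 cross → the lab module.
8. animal 1 crosses ← the storage bay.
9. animal 2 and animal 3 cross → the lab module.
10. handler 1 crosses ← the storage bay.
11. animal 1 and handler 1 cross → the lab module.

11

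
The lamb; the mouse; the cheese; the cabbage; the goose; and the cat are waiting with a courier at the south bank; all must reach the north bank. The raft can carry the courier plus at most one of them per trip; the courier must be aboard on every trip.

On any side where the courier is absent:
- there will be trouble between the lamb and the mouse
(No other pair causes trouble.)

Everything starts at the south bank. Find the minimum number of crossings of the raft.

11

Counting alone: the courier can take at most 1 across per trip to the north bank, so moving all 6 needs at least 6 loaded trips out, with a return between consecutive ones — at least 11 crossings.
The plan below uses exactly 11 crossings, so it is optimal:
1. Courier goes to the north bank with the lamb.
2. Courier goes back to the south bank alone.
3. Courier goes to the north bank with the cheese.
4. Courier goes back to the south bank alone.
5. Courier goes to the north bank with the cabbage.
6. Courier goes back to the south bank alone.
7. Courier goes to the north bank with the goose.
8. Courier goes back to the south bank alone.
9. Courier goes to the north bank with the cat.
10. Courier goes back to the south bank alone.
11. Courier goes to the north bank with the mouse.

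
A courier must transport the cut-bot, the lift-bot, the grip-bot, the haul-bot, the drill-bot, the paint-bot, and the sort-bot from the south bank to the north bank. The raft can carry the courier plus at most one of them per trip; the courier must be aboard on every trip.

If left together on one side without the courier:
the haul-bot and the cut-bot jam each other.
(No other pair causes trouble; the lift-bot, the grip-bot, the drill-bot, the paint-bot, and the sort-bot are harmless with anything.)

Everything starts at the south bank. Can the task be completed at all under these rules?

Yes

1. Courier goes to the north bank with the cut-bot.
2. Courier goes back to the south bank alone.
3. Courier goes to the north bank with the lift-bot.
4. Courier goes back to the south bank alone.
5. Courier goes to the north bank with the grip-bot.
6. Courier goes back to the south bank alone.
7. Courier goes to the north bank with the drill-bot.
8. Courier goes back to the south bank alone.
9. Courier goes to the north bank with the paint-bot.
10. Courier goes back to the south bank alone.
11. Courier goes to the north bank with the sort-bot.
12. Courier goes back to the south bank alone.
13. Courier goes to the north bank with the haul-bot.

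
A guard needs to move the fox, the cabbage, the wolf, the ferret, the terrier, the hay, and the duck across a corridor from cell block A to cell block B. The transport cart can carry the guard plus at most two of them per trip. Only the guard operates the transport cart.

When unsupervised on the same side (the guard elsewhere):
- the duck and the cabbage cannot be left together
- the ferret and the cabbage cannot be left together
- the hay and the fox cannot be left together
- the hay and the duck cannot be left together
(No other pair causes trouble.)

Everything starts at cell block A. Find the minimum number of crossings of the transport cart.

Counting alone: the guard can take at most 2 across per trip to cell block B, so moving all 7 needs at least 4 loaded trips out, with a return between consecutive ones — at least 7 crossings.
The safety rule pushes this higher. Following every safe sequence of crossings, the most of the 7 that can be at cell block B as the transport cart arrives there on crossing 7 is 6 — never all 7.
So no plan with fewer than 9 crossings exists, and this one achieves 9:
1. Guard goes to cell block B with the cabbage and the hay.  [cell block A: the duck, the ferret, the fox, the terrier, the wolf | cell block B: the cabbage, the hay]
2. Guard goes back to cell block A alone.  [cell block A: the duck, the ferret, the fox, the terrier, the wolf | cell block B: the cabbage, the hay]
3. Guard goes to cell block B with the fox.  [cell block A: the duck, the ferret, the terrier, the wolf | cell block B: the cabbage, the fox, the hay]
4. Guard goes back to cell block A with the hay.  [cell block A: the duck, the ferret, the hay, the terrier, the wolf | cell block B: the cabbage, the fox]
5. Guard goes to cell block B with the duck and the wolf.  [cell block A: the ferret, the hay, the terrier | cell block B: the cabbage, the duck, the fox, the wolf]
6. Guard goes back to cell block A with the cabbage.  [cell block A: the cabbage, the ferret, the hay, the terrier | cell block B: the duck, the fox, the wolf]
7. Guard goes to cell block B with the ferret and the terrier.  [cell block A: the cabbage, the hay | cell block B: the duck, the ferret, the fox, the terrier, the wolf]
8. Guard goes back to cell block A alone.  [cell block A: the cabbage, the hay | cell block B: the duck, the ferret, the fox, the terrier, the wolf]
9. Guard goes to cell block B with the cabbage and the hay.  [cell block A: — | cell block B: the cabbage, the duck, the ferret, the fox, the hay, the terrier, the wolf]

9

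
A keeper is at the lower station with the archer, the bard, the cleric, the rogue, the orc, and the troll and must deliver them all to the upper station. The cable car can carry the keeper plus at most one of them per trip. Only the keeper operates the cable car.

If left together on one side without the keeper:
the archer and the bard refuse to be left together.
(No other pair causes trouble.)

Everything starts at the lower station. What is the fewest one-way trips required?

Counting alone: the keeper can take at most 1 across per trip to the upper station, so moving all 6 needs at least 6 loaded trips out, with a return between consecutive ones — at least 11 crossings.
The plan below uses exactly 11 crossings, so it is optimal:
1. Keeper goes to the upper station with the archer.  [the lower station: the bard, the cleric, the orc, the rogue, the troll | the upper station: the archer]
2. Keeper goes back to the lower station alone.  [the lower station: the bard, the cleric, the orc, the rogue, the troll | the upper station: the archer]
3. Keeper goes to the upper station with the cleric.  [the lower station: the bard, the orc, the rogue, the troll | the upper station: the archer, the cleric]
4. Keeper goes back to the lower station alone.  [the lower station: the bard, the orc, the rogue, the troll | the upper station: the archer, the cleric]
5. Keeper goes to the upper station with the rogue.  [the lower station: the bard, the orc, the troll | the upper station: the archer, the cleric, the rogue]
6. Keeper goes back to the lower station alone.  [the lower station: the bard, the orc, the troll | the upper station: the archer, the cleric, the rogue]
7. Keeper goes to the upper station with the orc.  [the lower station: the bard, the troll | the upper station: the archer, the cleric, the orc, the rogue]
8. Keeper goes back to the lower station alone.  [the lower station: the bard, the troll | the upper station: the archer, the cleric, the orc, the rogue]
9. Keeper goes to the upper station with the troll.  [the lower station: the bard | the upper station: the archer, the cleric, the orc, the rogue, the troll]
10. Keeper goes back to the lower station alone.  [the lower station: the bard | the upper station: the archer, the cleric, the orc, the rogue, the troll]
11. Keeper goes to the upper station with the bard.  [the lower station: — | the upper station: the archer, the bard, the cleric, the orc, the rogue, the troll]

11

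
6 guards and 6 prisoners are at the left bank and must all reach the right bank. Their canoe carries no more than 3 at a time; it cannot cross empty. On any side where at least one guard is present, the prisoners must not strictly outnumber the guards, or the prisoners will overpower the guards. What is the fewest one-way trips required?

Following every safe sequence of crossings from the start, the most of the 12 that can be at the right bank as the canoe arrives there on crossings 1, 3, 5 is 3, 5, 6 respectively; the best ever achieved is 6 of 12.
From crossing 7 on, no configuration arises that was not already reachable earlier: only 17 distinct safe configurations (who is on which side, and where the canoe is) can ever be reached, none of them has everyone across, and every continuation just revisits them. They are: 0 guards + 0 prisoners across (canoe back at the start); 0 guards + 1 prisoner across (canoe there); 0 guards + 1 prisoner across (canoe back at the start); 0 guards + 2 prisoners across (canoe there); 0 guards + 2 prisoners across (canoe back at the start); 0 guards + 3 prisoners across (canoe there); 0 guards + 3 prisoners across (canoe back at the start); 0 guards + 4 prisoners across (canoe there); 0 guards + 4 prisoners across (canoe back at the start); 0 guards + 5 prisoners across (canoe there); 0 guards + 5 prisoners across (canoe back at the start); 0 guards + 6 prisoners across (canoe there); 1 guard + 1 prisoner across (canoe there); 1 guard + 1 prisoner across (canoe back at the start); 2 guards + 2 prisoners across (canoe there); 2 guards + 2 prisoners across (canoe back at the start); 3 guards + 3 prisoners across (canoe there). So no valid plan exists.

impossible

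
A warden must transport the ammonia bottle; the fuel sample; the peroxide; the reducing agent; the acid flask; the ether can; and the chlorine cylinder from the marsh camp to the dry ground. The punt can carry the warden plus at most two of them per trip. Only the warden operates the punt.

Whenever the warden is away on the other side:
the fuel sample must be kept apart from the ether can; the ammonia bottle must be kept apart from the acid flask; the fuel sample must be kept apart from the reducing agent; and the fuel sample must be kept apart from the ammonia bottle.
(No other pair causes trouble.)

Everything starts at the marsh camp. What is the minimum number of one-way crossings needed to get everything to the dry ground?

7

Counting alone: the warden can take at most 2 across per trip to the dry ground, so moving all 7 needs at least 4 loaded trips out, with a return between consecutive ones — at least 7 crossings.
The plan below uses exactly 7 crossings, so it is optimal:
1. Warden goes to the dry ground with the ammonia bottle and the fuel sample.
2. Warden goes back to the marsh camp with the fuel sample.
3. Warden goes to the dry ground with the ether can and the reducing agent.
4. Warden goes back to the marsh camp alone.
5. Warden goes to the dry ground with the chlorine cylinder and the peroxide.
6. Warden goes back to the marsh camp alone.
7. Warden goes to the dry ground with the acid flask and the fuel sample.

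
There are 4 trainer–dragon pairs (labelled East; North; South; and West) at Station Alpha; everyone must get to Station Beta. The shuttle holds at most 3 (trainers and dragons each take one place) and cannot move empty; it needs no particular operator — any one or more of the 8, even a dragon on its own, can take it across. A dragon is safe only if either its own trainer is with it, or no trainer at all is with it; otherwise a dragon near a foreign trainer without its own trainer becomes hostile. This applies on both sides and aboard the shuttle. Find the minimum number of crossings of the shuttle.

9

Counting alone: each trip to Station Beta takes at most 3 across and each return brings at least 1 back, so after t trips out (and t−1 returns) at most 3t − (t−1) of the 8 are across; that first reaches 8 at t = 4, so at least 7 crossings are needed.
The safety rule pushes this higher. Following every safe sequence of crossings, the most of the 8 that can be at Station Beta as the shuttle arrives there on crossing 7 is 7 — never all 8.
So no plan with fewer than 9 crossings exists, and this one achieves 9:
1. dragon East and trainer East cross → Station Beta.
2. trainer East crosses ← Station Alpha.
3. dragon North, trainer East, and trainer North cross → Station Beta.
4. dragon East and trainer East cross ← Station Alpha.
5. trainer East, trainer South, and trainer West cross → Station Beta.
6. dragon North crosses ← Station Alpha.
7. dragon East and dragon North cross → Station Beta.
8. dragon East crosses ← Station Alpha.
9. dragon East, dragon South, and dragon West cross → Station Beta.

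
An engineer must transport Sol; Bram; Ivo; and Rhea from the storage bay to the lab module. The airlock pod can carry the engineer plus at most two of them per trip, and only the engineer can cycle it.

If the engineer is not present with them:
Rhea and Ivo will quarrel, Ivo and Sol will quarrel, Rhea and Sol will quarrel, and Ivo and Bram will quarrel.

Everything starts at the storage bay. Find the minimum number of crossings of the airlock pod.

5

Counting alone: the engineer can take at most 2 across per trip to the lab module, so moving all 4 needs at least 2 loaded trips out, with a return between consecutive ones — at least 3 crossings.
The safety rule pushes this higher. Following every safe sequence of crossings, the most of the 4 that can be at the lab module as the airlock pod arrives there on crossing 3 is 3 — never all 4.
So no plan with fewer than 5 crossings exists, and this one achieves 5:
1. Engineer goes to the lab module with Ivo and Sol.
2. Engineer goes back to the storage bay with Sol.
3. Engineer goes to the lab module with Bram and Sol.
4. Engineer goes back to the storage bay with Ivo.
5. Engineer goes to the lab module with Ivo and Rhea.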